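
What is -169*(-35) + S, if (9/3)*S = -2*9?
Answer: 5909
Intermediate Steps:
S = -6 (S = (-2*9)/3 = (1/3)*(-18) = -6)
-169*(-35) + S = -169*(-35) - 6 = 5915 - 6 = 5909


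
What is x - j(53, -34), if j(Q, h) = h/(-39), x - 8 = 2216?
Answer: 86702/39 ≈ 2223.1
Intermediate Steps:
x = 2224 (x = 8 + 2216 = 2224)
j(Q, h) = -h/39 (j(Q, h) = h*(-1/39) = -h/39)
x - j(53, -34) = 2224 - (-1)*(-34)/39 = 2224 - 1*34/39 = 2224 - 34/39 = 86702/39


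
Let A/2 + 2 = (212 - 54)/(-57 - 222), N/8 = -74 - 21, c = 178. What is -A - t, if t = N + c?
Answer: 163810/279 ≈ 587.13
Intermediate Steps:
N = -760 (N = 8*(-74 - 21) = 8*(-95) = -760)
A = -1432/279 (A = -4 + 2*((212 - 54)/(-57 - 222)) = -4 + 2*(158/(-279)) = -4 + 2*(158*(-1/279)) = -4 + 2*(-158/279) = -4 - 316/279 = -1432/279 ≈ -5.1326)
t = -582 (t = -760 + 178 = -582)
-A - t = -1*(-1432/279) - 1*(-582) = 1432/279 + 582 = 163810/279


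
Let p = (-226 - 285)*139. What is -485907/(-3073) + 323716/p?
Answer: 4788387005/31181731 ≈ 153.56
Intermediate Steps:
p = -71029 (p = -511*139 = -71029)
-485907/(-3073) + 323716/p = -485907/(-3073) + 323716/(-71029) = -485907*(-1/3073) + 323716*(-1/71029) = 485907/3073 - 323716/71029 = 4788387005/31181731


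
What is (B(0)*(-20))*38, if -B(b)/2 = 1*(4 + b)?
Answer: 6080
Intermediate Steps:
B(b) = -8 - 2*b (B(b) = -2*(4 + b) = -8 - 2*b)
(B(0)*(-20))*38 = ((-8 - 2*0)*(-20))*38 = ((-8 + 0)*(-20))*38 = -8*(-20)*38 = 160*38 = 6080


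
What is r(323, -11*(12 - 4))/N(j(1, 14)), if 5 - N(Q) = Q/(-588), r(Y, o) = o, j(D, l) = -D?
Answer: -51744/2939 ≈ -17.606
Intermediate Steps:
N(Q) = 5 + Q/588 (N(Q) = 5 - Q/(-588) = 5 - Q*(-1)/588 = 5 - (-1)*Q/588 = 5 + Q/588)
r(323, -11*(12 - 4))/N(j(1, 14)) = (-11*(12 - 4))/(5 + (-1*1)/588) = (-11*8)/(5 + (1/588)*(-1)) = -88/(5 - 1/588) = -88/2939/588 = -88*588/2939 = -51744/2939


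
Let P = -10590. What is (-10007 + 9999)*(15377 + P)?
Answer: -38296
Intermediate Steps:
(-10007 + 9999)*(15377 + P) = (-10007 + 9999)*(15377 - 10590) = -8*4787 = -38296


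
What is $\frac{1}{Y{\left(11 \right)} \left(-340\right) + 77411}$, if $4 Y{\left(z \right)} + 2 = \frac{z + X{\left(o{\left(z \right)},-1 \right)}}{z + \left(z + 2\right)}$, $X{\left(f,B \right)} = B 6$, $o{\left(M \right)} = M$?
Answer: $\frac{24}{1861519} \approx 1.2893 \cdot 10^{-5}$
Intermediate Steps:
$X{\left(f,B \right)} = 6 B$
$Y{\left(z \right)} = - \frac{1}{2} + \frac{-6 + z}{4 \left(2 + 2 z\right)}$ ($Y{\left(z \right)} = - \frac{1}{2} + \frac{\left(z + 6 \left(-1\right)\right) \frac{1}{z + \left(z + 2\right)}}{4} = - \frac{1}{2} + \frac{\left(z - 6\right) \frac{1}{z + \left(2 + z\right)}}{4} = - \frac{1}{2} + \frac{\left(-6 + z\right) \frac{1}{2 + 2 z}}{4} = - \frac{1}{2} + \frac{\frac{1}{2 + 2 z} \left(-6 + z\right)}{4} = - \frac{1}{2} + \frac{-6 + z}{4 \left(2 + 2 z\right)}$)
$\frac{1}{Y{\left(11 \right)} \left(-340\right) + 77411} = \frac{1}{\frac{-10 - 33}{8 \left(1 + 11\right)} \left(-340\right) + 77411} = \frac{1}{\frac{-10 - 33}{8 \cdot 12} \left(-340\right) + 77411} = \frac{1}{\frac{1}{8} \cdot \frac{1}{12} \left(-43\right) \left(-340\right) + 77411} = \frac{1}{\left(- \frac{43}{96}\right) \left(-340\right) + 77411} = \frac{1}{\frac{3655}{24} + 77411} = \frac{1}{\frac{1861519}{24}} = \frac{24}{1861519}$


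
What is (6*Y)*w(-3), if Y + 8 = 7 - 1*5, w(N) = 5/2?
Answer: -90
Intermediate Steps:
w(N) = 5/2 (w(N) = 5*(½) = 5/2)
Y = -6 (Y = -8 + (7 - 1*5) = -8 + (7 - 5) = -8 + 2 = -6)
(6*Y)*w(-3) = (6*(-6))*(5/2) = -36*5/2 = -90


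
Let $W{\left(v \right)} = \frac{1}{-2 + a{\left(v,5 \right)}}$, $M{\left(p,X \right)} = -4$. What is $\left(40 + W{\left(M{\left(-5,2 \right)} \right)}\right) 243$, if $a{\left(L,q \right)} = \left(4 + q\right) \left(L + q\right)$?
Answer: $\frac{68283}{7} \approx 9754.7$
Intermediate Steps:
$W{\left(v \right)} = \frac{1}{43 + 9 v}$ ($W{\left(v \right)} = \frac{1}{-2 + \left(5^{2} + 4 v + 4 \cdot 5 + v 5\right)} = \frac{1}{-2 + \left(25 + 4 v + 20 + 5 v\right)} = \frac{1}{-2 + \left(45 + 9 v\right)} = \frac{1}{43 + 9 v}$)
$\left(40 + W{\left(M{\left(-5,2 \right)} \right)}\right) 243 = \left(40 + \frac{1}{43 + 9 \left(-4\right)}\right) 243 = \left(40 + \frac{1}{43 - 36}\right) 243 = \left(40 + \frac{1}{7}\right) 243 = \frac{281}{7} \cdot 243 = \frac{68283}{7}$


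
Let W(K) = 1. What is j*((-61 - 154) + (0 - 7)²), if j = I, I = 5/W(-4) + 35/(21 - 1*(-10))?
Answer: -31540/31 ≈ -1017.4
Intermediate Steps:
I = 190/31 (I = 5/1 + 35/(21 - 1*(-10)) = 5*1 + 35/(21 + 10) = 5 + 35/31 = 190/31 ≈ 6.1290)
j = 190/31 ≈ 6.1290
j*((-61 - 154) + (0 - 7)²) = 190*((-61 - 154) + (0 - 7)²)/31 = 190*(-215 + (-7)²)/31 = 190*(-215 + 49)/31 = (190/31)*(-166) = -31540/31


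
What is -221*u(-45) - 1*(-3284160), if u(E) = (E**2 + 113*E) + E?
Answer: 3970365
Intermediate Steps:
u(E) = E**2 + 114*E
-221*u(-45) - 1*(-3284160) = -(-9945)*(114 - 45) - 1*(-3284160) = -(-9945)*69 + 3284160 = -221*(-3105) + 3284160 = 686205 + 3284160 = 3970365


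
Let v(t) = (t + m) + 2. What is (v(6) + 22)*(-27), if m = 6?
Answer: -972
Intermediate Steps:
v(t) = 8 + t (v(t) = (t + 6) + 2 = (6 + t) + 2 = 8 + t)
(v(6) + 22)*(-27) = ((8 + 6) + 22)*(-27) = (14 + 22)*(-27) = 36*(-27) = -972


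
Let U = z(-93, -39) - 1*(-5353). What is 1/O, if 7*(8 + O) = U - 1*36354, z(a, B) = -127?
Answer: -7/31184 ≈ -0.00022447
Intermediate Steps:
U = 5226 (U = -127 - 1*(-5353) = -127 + 5353 = 5226)
O = -31184/7 (O = -8 + (5226 - 1*36354)/7 = -8 + (5226 - 36354)/7 = -8 + (⅐)*(-31128) = -8 - 31128/7 = -31184/7 ≈ -4454.9)
1/O = 1/(-31184/7) = -7/31184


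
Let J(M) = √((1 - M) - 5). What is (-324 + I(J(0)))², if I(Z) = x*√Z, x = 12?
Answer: 97200 - 7488*I ≈ 97200.0 - 7488.0*I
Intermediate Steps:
J(M) = √(-4 - M)
I(Z) = 12*√Z
(-324 + I(J(0)))² = (-324 + 12*√(√(-4 - 1*0)))² = (-324 + 12*√(√(-4 + 0)))² = (-324 + 12*√(√(-4)))² = (-324 + 12*√(2*I))² = (-324 + 12*(1 + I))² = (-324 + (12 + 12*I))² = (-312 + 12*I)²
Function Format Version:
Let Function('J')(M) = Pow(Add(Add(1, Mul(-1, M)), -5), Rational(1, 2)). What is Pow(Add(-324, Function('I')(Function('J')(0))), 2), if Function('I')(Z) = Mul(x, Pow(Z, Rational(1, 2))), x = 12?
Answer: Add(97200, Mul(-7488, I)) ≈ Add(97200., Mul(-7488.0, I))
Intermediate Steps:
Function('J')(M) = Pow(Add(-4, Mul(-1, M)), Rational(1, 2))
Function('I')(Z) = Mul(12, Pow(Z, Rational(1, 2)))
Pow(Add(-324, Function('I')(Function('J')(0))), 2) = Pow(Add(-324, Mul(12, Pow(Pow(Add(-4, Mul(-1, 0)), Rational(1, 2)), Rational(1, 2)))), 2) = Pow(Add(-324, Mul(12, Pow(Pow(Add(-4, 0), Rational(1, 2)), Rational(1, 2)))), 2) = Pow(Add(-324, Mul(12, Pow(Pow(-4, Rational(1, 2)), Rational(1, 2)))), 2) = Pow(Add(-324, Mul(12, Pow(Mul(2, I), Rational(1, 2)))), 2) = Pow(Add(-324, Mul(12, Add(1, I))), 2) = Pow(Add(-324, Add(12, Mul(12, I))), 2) = Pow(Add(-312, Mul(12, I)), 2)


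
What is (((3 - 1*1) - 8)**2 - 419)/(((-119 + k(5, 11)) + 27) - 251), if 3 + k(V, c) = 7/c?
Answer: 4213/3799 ≈ 1.1090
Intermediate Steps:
k(V, c) = -3 + 7/c
(((3 - 1*1) - 8)**2 - 419)/(((-119 + k(5, 11)) + 27) - 251) = (((3 - 1*1) - 8)**2 - 419)/(((-119 + (-3 + 7/11)) + 27) - 251) = (((3 - 1) - 8)**2 - 419)/(((-119 + (-3 + 7*(1/11))) + 27) - 251) = ((2 - 8)**2 - 419)/(((-119 + (-3 + 7/11)) + 27) - 251) = ((-6)**2 - 419)/(((-119 - 26/11) + 27) - 251) = (36 - 419)/((-1335/11 + 27) - 251) = -383/(-1038/11 - 251) = -383/(-3799/11) = -383*(-11/3799) = 4213/3799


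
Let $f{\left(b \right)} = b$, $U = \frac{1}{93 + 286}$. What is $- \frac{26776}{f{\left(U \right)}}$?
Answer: $-10148104$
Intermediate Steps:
$U = \frac{1}{379} \approx 0.0026385$
$- \frac{26776}{f{\left(U \right)}} = - 26776 \frac{1}{\frac{1}{379}} = \left(-26776\right) 379 = -10148104$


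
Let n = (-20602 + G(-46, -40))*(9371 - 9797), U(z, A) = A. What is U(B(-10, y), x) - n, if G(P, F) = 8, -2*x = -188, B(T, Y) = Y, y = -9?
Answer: -8772950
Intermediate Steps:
x = 94 (x = -1/2*(-188) = 94)
n = 8773044 (n = (-20602 + 8)*(9371 - 9797) = -20594*(-426) = 8773044)
U(B(-10, y), x) - n = 94 - 1*8773044 = 94 - 8773044 = -8772950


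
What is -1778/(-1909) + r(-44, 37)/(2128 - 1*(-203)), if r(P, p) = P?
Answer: 4060522/4449879 ≈ 0.91250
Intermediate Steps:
-1778/(-1909) + r(-44, 37)/(2128 - 1*(-203)) = -1778/(-1909) - 44/(2128 - 1*(-203)) = -1778*(-1/1909) - 44/(2128 + 203) = 1778/1909 - 44/2331 = 4060522/4449879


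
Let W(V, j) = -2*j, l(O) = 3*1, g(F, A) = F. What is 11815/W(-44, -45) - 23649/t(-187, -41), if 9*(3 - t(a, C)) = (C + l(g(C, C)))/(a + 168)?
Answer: -3772063/450 ≈ -8382.4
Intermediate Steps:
l(O) = 3
t(a, C) = 3 - (3 + C)/(9*(168 + a)) (t(a, C) = 3 - (C + 3)/(9*(a + 168)) = 3 - (3 + C)/(9*(168 + a)))
11815/W(-44, -45) - 23649/t(-187, -41) = 11815/((-2*(-45))) - 23649*9*(168 - 187)/(4533 - 1*(-41) + 27*(-187)) = 11815/90 - 23649*(-171/(4533 + 41 - 5049)) = 11815*(1/90) - 23649/((⅑)*(-1/19)*(-475)) = 2363/18 - 23649/25/9 = 2363/18 - 23649*9/25 = 2363/18 - 212841/25 = -3772063/450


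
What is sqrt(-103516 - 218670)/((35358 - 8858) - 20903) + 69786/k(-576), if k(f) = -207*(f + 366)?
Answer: 3877/2415 + I*sqrt(322186)/5597 ≈ 1.6054 + 0.10141*I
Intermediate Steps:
k(f) = -75762 - 207*f (k(f) = -207*(366 + f) = -75762 - 207*f)
sqrt(-103516 - 218670)/((35358 - 8858) - 20903) + 69786/k(-576) = sqrt(-103516 - 218670)/((35358 - 8858) - 20903) + 69786/(-75762 - 207*(-576)) = sqrt(-322186)/(26500 - 20903) + 69786/(-75762 + 119232) = (I*sqrt(322186))/5597 + 69786/43470 = (I*sqrt(322186))*(1/5597) + 69786*(1/43470) = I*sqrt(322186)/5597 + 3877/2415 = 3877/2415 + I*sqrt(322186)/5597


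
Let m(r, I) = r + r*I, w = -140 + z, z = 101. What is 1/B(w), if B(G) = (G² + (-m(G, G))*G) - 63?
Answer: 1/59256 ≈ 1.6876e-5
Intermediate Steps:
w = -39 (w = -140 + 101 = -39)
m(r, I) = r + I*r
B(G) = -63 + G² - G²*(1 + G) (B(G) = (G² + (-G*(1 + G))*G) - 63 = (G² - G²*(1 + G)) - 63 = -63 + G² - G²*(1 + G))
1/B(w) = 1/(-63 - 1*(-39)³) = 1/(-63 - 1*(-59319)) = 1/(-63 + 59319) = 1/59256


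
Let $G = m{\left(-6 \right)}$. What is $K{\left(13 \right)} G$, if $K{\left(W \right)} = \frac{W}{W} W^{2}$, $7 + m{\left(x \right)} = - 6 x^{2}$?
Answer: $-37687$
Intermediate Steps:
$m{\left(x \right)} = -7 - 6 x^{2}$
$K{\left(W \right)} = W^{2}$ ($K{\left(W \right)} = 1 W^{2} = W^{2}$)
$G = -223$ ($G = -7 - 6 \left(-6\right)^{2} = -7 - 216 = -223$)
$K{\left(13 \right)} G = 13^{2} \left(-223\right) = 169 \left(-223\right) = -37687$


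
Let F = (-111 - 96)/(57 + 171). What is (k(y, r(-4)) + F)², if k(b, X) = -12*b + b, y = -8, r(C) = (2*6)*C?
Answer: 43811161/5776 ≈ 7585.0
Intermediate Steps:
F = -69/76 (F = -207/228 = -207*1/228 = -69/76 ≈ -0.90790)
r(C) = 12*C
k(b, X) = -11*b
(k(y, r(-4)) + F)² = (-11*(-8) - 69/76)² = (88 - 69/76)² = (6619/76)² = 43811161/5776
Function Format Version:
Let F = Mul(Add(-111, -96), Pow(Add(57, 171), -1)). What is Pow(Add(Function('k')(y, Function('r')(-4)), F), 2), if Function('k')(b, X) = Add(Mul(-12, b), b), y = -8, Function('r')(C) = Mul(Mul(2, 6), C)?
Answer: Rational(43811161, 5776) ≈ 7585.0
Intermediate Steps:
F = Rational(-69, 76) (F = Mul(-207, Pow(228, -1)) = Mul(-207, Rational(1, 228)) = Rational(-69, 76) ≈ -0.90790)
Function('r')(C) = Mul(12, C)
Function('k')(b, X) = Mul(-11, b)
Pow(Add(Function('k')(y, Function('r')(-4)), F), 2) = Pow(Add(Mul(-11, -8), Rational(-69, 76)), 2) = Pow(Add(88, Rational(-69, 76)), 2) = Pow(Rational(6619, 76), 2) = Rational(43811161, 5776)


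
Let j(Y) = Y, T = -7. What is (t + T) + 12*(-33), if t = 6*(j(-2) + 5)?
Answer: -385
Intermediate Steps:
t = 18 (t = 6*(-2 + 5) = 6*3 = 18)
(t + T) + 12*(-33) = (18 - 7) + 12*(-33) = 11 - 396 = -385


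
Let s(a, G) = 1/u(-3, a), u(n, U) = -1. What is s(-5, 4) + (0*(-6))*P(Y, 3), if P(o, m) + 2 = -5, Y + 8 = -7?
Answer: -1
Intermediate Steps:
Y = -15 (Y = -8 - 7 = -15)
s(a, G) = -1 (s(a, G) = 1/(-1) = -1)
P(o, m) = -7 (P(o, m) = -2 - 5 = -7)
s(-5, 4) + (0*(-6))*P(Y, 3) = -1 + (0*(-6))*(-7) = -1 + 0*(-7) = -1 + 0 = -1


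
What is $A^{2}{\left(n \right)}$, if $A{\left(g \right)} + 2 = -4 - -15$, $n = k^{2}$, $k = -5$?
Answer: $81$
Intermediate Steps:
$n = 25$ ($n = \left(-5\right)^{2} = 25$)
$A{\left(g \right)} = 9$ ($A{\left(g \right)} = -2 - -11 = -2 + \left(-4 + 15\right) = -2 + 11 = 9$)
$A^{2}{\left(n \right)} = 9^{2} = 81$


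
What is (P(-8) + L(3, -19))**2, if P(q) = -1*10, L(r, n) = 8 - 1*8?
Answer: 100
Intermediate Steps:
L(r, n) = 0 (L(r, n) = 8 - 8 = 0)
P(q) = -10
(P(-8) + L(3, -19))**2 = (-10 + 0)**2 = (-10)**2 = 100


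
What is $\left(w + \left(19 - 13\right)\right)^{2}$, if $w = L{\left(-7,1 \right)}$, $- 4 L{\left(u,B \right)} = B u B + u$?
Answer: $\frac{361}{4} \approx 90.25$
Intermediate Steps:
$L{\left(u,B \right)} = - \frac{u}{4} - \frac{u B^{2}}{4}$ ($L{\left(u,B \right)} = - \frac{B u B + u}{4} = - \frac{u B^{2} + u}{4} = - \frac{u + u B^{2}}{4} = - \frac{u}{4} - \frac{u B^{2}}{4}$)
$w = \frac{7}{2}$ ($w = \left(- \frac{1}{4}\right) \left(-7\right) \left(1 + 1^{2}\right) = \left(- \frac{1}{4}\right) \left(-7\right) \left(1 + 1\right) = \left(- \frac{1}{4}\right) \left(-7\right) 2 = \frac{7}{2} \approx 3.5$)
$\left(w + \left(19 - 13\right)\right)^{2} = \left(\frac{7}{2} + \left(19 - 13\right)\right)^{2} = \left(\frac{7}{2} + 6\right)^{2} = \left(\frac{19}{2}\right)^{2} = \frac{361}{4}$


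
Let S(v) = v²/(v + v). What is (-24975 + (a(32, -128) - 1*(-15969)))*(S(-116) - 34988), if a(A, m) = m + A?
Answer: 318988692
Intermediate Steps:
a(A, m) = A + m
S(v) = v/2 (S(v) = v²/((2*v)) = (1/(2*v))*v² = v/2)
(-24975 + (a(32, -128) - 1*(-15969)))*(S(-116) - 34988) = (-24975 + ((32 - 128) - 1*(-15969)))*((½)*(-116) - 34988) = (-24975 + (-96 + 15969))*(-58 - 34988) = (-24975 + 15873)*(-35046) = -9102*(-35046) = 318988692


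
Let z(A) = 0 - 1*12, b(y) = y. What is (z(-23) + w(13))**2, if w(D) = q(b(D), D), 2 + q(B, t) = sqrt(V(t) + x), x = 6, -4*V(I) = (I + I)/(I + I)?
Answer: (28 - sqrt(23))**2/4 ≈ 134.61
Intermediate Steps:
V(I) = -1/4 (V(I) = -(I + I)/(4*(I + I)) = -2*I/(4*(2*I)) = -2*I*1/(2*I)/4 = -1/4*1 = -1/4)
z(A) = -12 (z(A) = 0 - 12 = -12)
q(B, t) = -2 + sqrt(23)/2 (q(B, t) = -2 + sqrt(-1/4 + 6) = -2 + sqrt(23/4) = -2 + sqrt(23)/2)
w(D) = -2 + sqrt(23)/2
(z(-23) + w(13))**2 = (-12 + (-2 + sqrt(23)/2))**2 = (-14 + sqrt(23)/2)**2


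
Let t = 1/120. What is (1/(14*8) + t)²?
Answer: 841/2822400 ≈ 0.00029797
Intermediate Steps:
t = 1/120 ≈ 0.0083333
(1/(14*8) + t)² = (1/(14*8) + 1/120)² = (1/112 + 1/120)² = (29/1680)² = 841/2822400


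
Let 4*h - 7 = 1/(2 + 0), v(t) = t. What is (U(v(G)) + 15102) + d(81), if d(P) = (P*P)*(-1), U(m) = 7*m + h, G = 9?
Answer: 68847/8 ≈ 8605.9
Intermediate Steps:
h = 15/8 (h = 7/4 + 1/(4*(2 + 0)) = 7/4 + (¼)/2 = 7/4 + (¼)*(½) = 7/4 + ⅛ = 15/8 ≈ 1.8750)
U(m) = 15/8 + 7*m (U(m) = 7*m + 15/8 = 15/8 + 7*m)
d(P) = -P² (d(P) = P²*(-1) = -P²)
(U(v(G)) + 15102) + d(81) = ((15/8 + 7*9) + 15102) - 1*81² = ((15/8 + 63) + 15102) - 1*6561 = (519/8 + 15102) - 6561 = 121335/8 - 6561 = 68847/8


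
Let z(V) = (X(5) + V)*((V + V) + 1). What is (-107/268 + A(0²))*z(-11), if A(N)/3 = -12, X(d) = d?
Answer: -614565/134 ≈ -4586.3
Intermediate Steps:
z(V) = (1 + 2*V)*(5 + V) (z(V) = (5 + V)*((V + V) + 1) = (5 + V)*(2*V + 1) = (5 + V)*(1 + 2*V) = (1 + 2*V)*(5 + V))
A(N) = -36 (A(N) = 3*(-12) = -36)
(-107/268 + A(0²))*z(-11) = (-107/268 - 36)*(5 + 2*(-11)² + 11*(-11)) = (-107*1/268 - 36)*(5 + 2*121 - 121) = (-107/268 - 36)*(5 + 242 - 121) = -9755/268*126 = -614565/134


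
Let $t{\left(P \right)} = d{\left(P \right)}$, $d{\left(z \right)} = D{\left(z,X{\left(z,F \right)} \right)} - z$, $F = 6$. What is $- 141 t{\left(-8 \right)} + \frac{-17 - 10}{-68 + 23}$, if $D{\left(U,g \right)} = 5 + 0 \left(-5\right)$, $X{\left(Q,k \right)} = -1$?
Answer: $- \frac{9162}{5} \approx -1832.4$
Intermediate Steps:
$D{\left(U,g \right)} = 5$ ($D{\left(U,g \right)} = 5 + 0 = 5$)
$d{\left(z \right)} = 5 - z$
$t{\left(P \right)} = 5 - P$
$- 141 t{\left(-8 \right)} + \frac{-17 - 10}{-68 + 23} = - 141 \left(5 - -8\right) + \frac{-17 - 10}{-68 + 23} = - 141 \left(5 + 8\right) - \frac{27}{-45} = \left(-141\right) 13 - - \frac{3}{5} = -1833 + \frac{3}{5} = - \frac{9162}{5}$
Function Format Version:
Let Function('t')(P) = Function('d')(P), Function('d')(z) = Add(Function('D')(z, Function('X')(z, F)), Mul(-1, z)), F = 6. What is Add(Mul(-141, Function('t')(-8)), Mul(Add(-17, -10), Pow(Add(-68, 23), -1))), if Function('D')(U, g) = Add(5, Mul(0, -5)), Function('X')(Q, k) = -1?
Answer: Rational(-9162, 5) ≈ -1832.4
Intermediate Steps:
Function('D')(U, g) = 5 (Function('D')(U, g) = Add(5, 0) = 5)
Function('d')(z) = Add(5, Mul(-1, z))
Function('t')(P) = Add(5, Mul(-1, P))
Add(Mul(-141, Function('t')(-8)), Mul(Add(-17, -10), Pow(Add(-68, 23), -1))) = Add(Mul(-141, Add(5, Mul(-1, -8))), Mul(Add(-17, -10), Pow(Add(-68, 23), -1))) = Add(Mul(-141, Add(5, 8)), Mul(-27, Pow(-45, -1))) = Add(Mul(-141, 13), Mul(-27, Rational(-1, 45))) = Add(-1833, Rational(3, 5)) = Rational(-9162, 5)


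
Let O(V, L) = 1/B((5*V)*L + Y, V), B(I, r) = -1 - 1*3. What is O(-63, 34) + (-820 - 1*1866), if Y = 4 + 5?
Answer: -10745/4 ≈ -2686.3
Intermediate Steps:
Y = 9
B(I, r) = -4 (B(I, r) = -1 - 3 = -4)
O(V, L) = -1/4 (O(V, L) = 1/(-4) = -1/4)
O(-63, 34) + (-820 - 1*1866) = -1/4 + (-820 - 1*1866) = -1/4 + (-820 - 1866) = -1/4 - 2686 = -10745/4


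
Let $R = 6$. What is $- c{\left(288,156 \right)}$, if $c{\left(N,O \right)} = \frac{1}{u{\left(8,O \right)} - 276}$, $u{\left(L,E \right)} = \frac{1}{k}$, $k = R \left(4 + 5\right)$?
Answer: $\frac{54}{14903} \approx 0.0036234$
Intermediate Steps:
$k = 54$ ($k = 6 \left(4 + 5\right) = 6 \cdot 9 = 54$)
$u{\left(L,E \right)} = \frac{1}{54}$
$c{\left(N,O \right)} = - \frac{54}{14903}$ ($c{\left(N,O \right)} = \frac{1}{\frac{1}{54} - 276} = \frac{1}{- \frac{14903}{54}} = - \frac{54}{14903}$)
$- c{\left(288,156 \right)} = \left(-1\right) \left(- \frac{54}{14903}\right) = \frac{54}{14903}$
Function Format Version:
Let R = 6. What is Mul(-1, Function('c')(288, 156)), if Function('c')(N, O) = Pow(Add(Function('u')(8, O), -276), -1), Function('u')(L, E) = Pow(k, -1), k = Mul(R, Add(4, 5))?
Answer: Rational(54, 14903) ≈ 0.0036234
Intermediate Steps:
k = 54 (k = Mul(6, Add(4, 5)) = Mul(6, 9) = 54)
Function('u')(L, E) = Rational(1, 54) (Function('u')(L, E) = Pow(54, -1) = Rational(1, 54))
Function('c')(N, O) = Rational(-54, 14903) (Function('c')(N, O) = Pow(Add(Rational(1, 54), -276), -1) = Pow(Rational(-14903, 54), -1) = Rational(-54, 14903))
Mul(-1, Function('c')(288, 156)) = Mul(-1, Rational(-54, 14903)) = Rational(54, 14903)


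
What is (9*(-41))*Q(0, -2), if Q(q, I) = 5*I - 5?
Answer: 5535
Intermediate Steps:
Q(q, I) = -5 + 5*I
(9*(-41))*Q(0, -2) = (9*(-41))*(-5 + 5*(-2)) = -369*(-5 - 10) = -369*(-15) = 5535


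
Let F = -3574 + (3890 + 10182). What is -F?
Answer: -10498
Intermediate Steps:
F = 10498 (F = -3574 + 14072 = 10498)
-F = -1*10498 = -10498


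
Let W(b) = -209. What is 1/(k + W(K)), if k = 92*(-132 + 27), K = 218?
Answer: -1/9869 ≈ -0.00010133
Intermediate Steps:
k = -9660 (k = 92*(-105) = -9660)
1/(k + W(K)) = 1/(-9660 - 209) = 1/(-9869) = -1/9869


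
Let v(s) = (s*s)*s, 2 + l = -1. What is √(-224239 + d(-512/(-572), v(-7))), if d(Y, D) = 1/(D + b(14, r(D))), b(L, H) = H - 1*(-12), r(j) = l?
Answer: I*√25015206218/334 ≈ 473.54*I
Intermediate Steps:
l = -3 (l = -2 - 1 = -3)
r(j) = -3
b(L, H) = 12 + H (b(L, H) = H + 12 = 12 + H)
v(s) = s³ (v(s) = s²*s = s³)
d(Y, D) = 1/(9 + D) (d(Y, D) = 1/(D + (12 - 3)) = 1/(D + 9) = 1/(9 + D))
√(-224239 + d(-512/(-572), v(-7))) = √(-224239 + 1/(9 + (-7)³)) = √(-224239 + 1/(9 - 343)) = √(-224239 + 1/(-334)) = √(-224239 - 1/334) = √(-74895827/334) = I*√25015206218/334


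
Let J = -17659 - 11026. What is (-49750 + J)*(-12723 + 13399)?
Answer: -53022060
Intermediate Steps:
J = -28685
(-49750 + J)*(-12723 + 13399) = (-49750 - 28685)*(-12723 + 13399) = -78435*676 = -53022060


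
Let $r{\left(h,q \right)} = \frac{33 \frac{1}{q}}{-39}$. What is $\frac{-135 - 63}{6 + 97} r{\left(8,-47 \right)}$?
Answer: $- \frac{2178}{62933} \approx -0.034608$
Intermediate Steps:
$r{\left(h,q \right)} = - \frac{11}{13 q}$ ($r{\left(h,q \right)} = \frac{33}{q} \left(- \frac{1}{39}\right) = - \frac{11}{13 q}$)
$\frac{-135 - 63}{6 + 97} r{\left(8,-47 \right)} = \frac{-135 - 63}{6 + 97} \left(- \frac{11}{13 \left(-47\right)}\right) = - \frac{198}{103} \left(\left(- \frac{11}{13}\right) \left(- \frac{1}{47}\right)\right) = \left(-198\right) \frac{1}{103} \cdot \frac{11}{611} = \left(- \frac{198}{103}\right) \frac{11}{611} = - \frac{2178}{62933}$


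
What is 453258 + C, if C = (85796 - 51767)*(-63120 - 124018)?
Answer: -6367665744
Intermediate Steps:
C = -6368119002 (C = 34029*(-187138) = -6368119002)
453258 + C = 453258 - 6368119002 = -6367665744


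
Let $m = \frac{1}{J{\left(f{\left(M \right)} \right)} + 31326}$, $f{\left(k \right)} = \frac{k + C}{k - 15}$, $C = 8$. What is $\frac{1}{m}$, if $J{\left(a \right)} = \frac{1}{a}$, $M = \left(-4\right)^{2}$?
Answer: $\frac{751825}{24} \approx 31326.0$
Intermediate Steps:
$M = 16$
$f{\left(k \right)} = \frac{8 + k}{-15 + k}$ ($f{\left(k \right)} = \frac{k + 8}{k - 15} = \frac{8 + k}{-15 + k}$)
$m = \frac{24}{751825}$ ($m = \frac{1}{\frac{1}{\frac{1}{-15 + 16} \left(8 + 16\right)} + 31326} = \frac{1}{\frac{1}{1^{-1} \cdot 24} + 31326} = \frac{1}{\frac{1}{1 \cdot 24} + 31326} = \frac{1}{\frac{1}{24} + 31326} = \frac{1}{\frac{751825}{24}} = \frac{24}{751825} \approx 3.1922 \cdot 10^{-5}$)
$\frac{1}{m} = \frac{1}{\frac{24}{751825}} = \frac{751825}{24}$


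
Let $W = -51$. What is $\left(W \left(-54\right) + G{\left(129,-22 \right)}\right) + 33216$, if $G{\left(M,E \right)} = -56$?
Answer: $35914$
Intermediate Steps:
$\left(W \left(-54\right) + G{\left(129,-22 \right)}\right) + 33216 = \left(\left(-51\right) \left(-54\right) - 56\right) + 33216 = \left(2754 - 56\right) + 33216 = 2698 + 33216 = 35914$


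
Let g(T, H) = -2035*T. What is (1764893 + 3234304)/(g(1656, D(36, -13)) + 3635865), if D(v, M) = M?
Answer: 1666399/88635 ≈ 18.801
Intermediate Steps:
(1764893 + 3234304)/(g(1656, D(36, -13)) + 3635865) = (1764893 + 3234304)/(-2035*1656 + 3635865) = 4999197/(-3369960 + 3635865) = 4999197/265905 = 4999197*(1/265905) = 1666399/88635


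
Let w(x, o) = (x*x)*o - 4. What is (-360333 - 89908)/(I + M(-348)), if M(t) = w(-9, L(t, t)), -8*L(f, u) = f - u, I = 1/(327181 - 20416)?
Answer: 138118180365/1227059 ≈ 1.1256e+5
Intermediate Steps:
I = 1/306765 ≈ 3.2598e-6
L(f, u) = -f/8 + u/8 (L(f, u) = -(f - u)/8 = -f/8 + u/8)
w(x, o) = -4 + o*x² (w(x, o) = x²*o - 4 = o*x² - 4 = -4 + o*x²)
M(t) = -4 (M(t) = -4 + (-t/8 + t/8)*(-9)² = -4 + 0*81 = -4 + 0 = -4)
(-360333 - 89908)/(I + M(-348)) = (-360333 - 89908)/(1/306765 - 4) = -450241/(-1227059/306765) = -450241*(-306765/1227059) = 138118180365/1227059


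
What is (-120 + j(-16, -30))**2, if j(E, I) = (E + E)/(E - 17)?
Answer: 15429184/1089 ≈ 14168.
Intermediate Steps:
j(E, I) = 2*E/(-17 + E) (j(E, I) = (2*E)/(-17 + E) = 2*E/(-17 + E))
(-120 + j(-16, -30))**2 = (-120 + 2*(-16)/(-17 - 16))**2 = (-120 + 2*(-16)/(-33))**2 = (-120 + 2*(-16)*(-1/33))**2 = (-120 + 32/33)**2 = (-3928/33)**2 = 15429184/1089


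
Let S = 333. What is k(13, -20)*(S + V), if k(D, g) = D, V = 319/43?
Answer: 190294/43 ≈ 4425.4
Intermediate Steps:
V = 319/43 (V = 319*(1/43) = 319/43 ≈ 7.4186)
k(13, -20)*(S + V) = 13*(333 + 319/43) = 13*(14638/43) = 190294/43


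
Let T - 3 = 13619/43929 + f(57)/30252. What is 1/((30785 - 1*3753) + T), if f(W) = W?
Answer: 442980036/11976103441907 ≈ 3.6989e-5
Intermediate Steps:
T = 1467108755/442980036 (T = 3 + (13619/43929 + 57/30252) = 3 + (13619*(1/43929) + 57*(1/30252)) = 3 + (13619/43929 + 19/10084) = 3 + 138168647/442980036 = 1467108755/442980036 ≈ 3.3119)
1/((30785 - 1*3753) + T) = 1/((30785 - 1*3753) + 1467108755/442980036) = 1/((30785 - 3753) + 1467108755/442980036) = 1/(27032 + 1467108755/442980036) = 1/(11976103441907/442980036) = 442980036/11976103441907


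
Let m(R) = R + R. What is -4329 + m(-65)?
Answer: -4459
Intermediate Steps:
m(R) = 2*R
-4329 + m(-65) = -4329 + 2*(-65) = -4329 - 130 = -4459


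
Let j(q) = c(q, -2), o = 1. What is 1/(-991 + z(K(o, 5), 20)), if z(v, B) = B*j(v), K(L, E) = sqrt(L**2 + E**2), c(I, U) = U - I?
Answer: -1031/1052561 + 20*sqrt(26)/1052561 ≈ -0.00088263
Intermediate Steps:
K(L, E) = sqrt(E**2 + L**2)
j(q) = -2 - q
z(v, B) = B*(-2 - v)
1/(-991 + z(K(o, 5), 20)) = 1/(-991 - 1*20*(2 + sqrt(5**2 + 1**2))) = 1/(-991 - 1*20*(2 + sqrt(25 + 1))) = 1/(-991 - 1*20*(2 + sqrt(26))) = 1/(-991 + (-40 - 20*sqrt(26))) = 1/(-1031 - 20*sqrt(26))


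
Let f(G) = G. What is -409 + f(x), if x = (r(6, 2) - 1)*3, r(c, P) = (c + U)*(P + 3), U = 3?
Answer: -277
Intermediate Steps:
r(c, P) = (3 + P)*(3 + c) (r(c, P) = (c + 3)*(P + 3) = (3 + c)*(3 + P) = (3 + P)*(3 + c))
x = 132 (x = ((9 + 3*2 + 3*6 + 2*6) - 1)*3 = ((9 + 6 + 18 + 12) - 1)*3 = (45 - 1)*3 = 44*3 = 132)
-409 + f(x) = -409 + 132 = -277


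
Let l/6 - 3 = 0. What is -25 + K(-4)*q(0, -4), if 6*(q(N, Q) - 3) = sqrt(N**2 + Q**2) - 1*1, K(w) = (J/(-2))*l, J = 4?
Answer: -151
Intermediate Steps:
l = 18 (l = 18 + 6*0 = 18 + 0 = 18)
K(w) = -36 (K(w) = (4/(-2))*18 = (4*(-1/2))*18 = -2*18 = -36)
q(N, Q) = 17/6 + sqrt(N**2 + Q**2)/6 (q(N, Q) = 3 + (sqrt(N**2 + Q**2) - 1*1)/6 = 3 + (sqrt(N**2 + Q**2) - 1)/6 = 3 + (-1 + sqrt(N**2 + Q**2))/6 = 3 + (-1/6 + sqrt(N**2 + Q**2)/6) = 17/6 + sqrt(N**2 + Q**2)/6)
-25 + K(-4)*q(0, -4) = -25 - 36*(17/6 + sqrt(0**2 + (-4)**2)/6) = -25 - 36*(17/6 + sqrt(0 + 16)/6) = -25 - 36*(17/6 + sqrt(16)/6) = -25 - 36*(17/6 + (1/6)*4) = -25 - 36*(17/6 + 2/3) = -25 - 36*7/2 = -25 - 126 = -151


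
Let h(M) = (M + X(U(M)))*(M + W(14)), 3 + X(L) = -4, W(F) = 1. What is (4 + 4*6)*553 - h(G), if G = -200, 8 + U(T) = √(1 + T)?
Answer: -25709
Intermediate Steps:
U(T) = -8 + √(1 + T)
X(L) = -7 (X(L) = -3 - 4 = -7)
h(M) = (1 + M)*(-7 + M) (h(M) = (M - 7)*(M + 1) = (-7 + M)*(1 + M) = (1 + M)*(-7 + M))
(4 + 4*6)*553 - h(G) = (4 + 4*6)*553 - (-7 + (-200)² - 6*(-200)) = (4 + 24)*553 - (-7 + 40000 + 1200) = 28*553 - 1*41193 = 15484 - 41193 = -25709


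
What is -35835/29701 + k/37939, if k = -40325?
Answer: -2557236890/1126826239 ≈ -2.2694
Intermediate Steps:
-35835/29701 + k/37939 = -35835/29701 - 40325/37939 = -2557236890/1126826239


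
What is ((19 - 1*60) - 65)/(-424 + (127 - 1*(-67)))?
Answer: 53/115 ≈ 0.46087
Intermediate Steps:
((19 - 1*60) - 65)/(-424 + (127 - 1*(-67))) = ((19 - 60) - 65)/(-424 + (127 + 67)) = (-41 - 65)/(-424 + 194) = -106/(-230) = -106*(-1/230) = 53/115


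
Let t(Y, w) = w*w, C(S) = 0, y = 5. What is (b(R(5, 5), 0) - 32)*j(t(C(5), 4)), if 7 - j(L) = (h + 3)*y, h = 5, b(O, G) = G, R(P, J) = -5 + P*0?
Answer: 1056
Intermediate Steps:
R(P, J) = -5 (R(P, J) = -5 + 0 = -5)
t(Y, w) = w²
j(L) = -33 (j(L) = 7 - (5 + 3)*5 = 7 - 8*5 = 7 - 1*40 = 7 - 40 = -33)
(b(R(5, 5), 0) - 32)*j(t(C(5), 4)) = (0 - 32)*(-33) = -32*(-33) = 1056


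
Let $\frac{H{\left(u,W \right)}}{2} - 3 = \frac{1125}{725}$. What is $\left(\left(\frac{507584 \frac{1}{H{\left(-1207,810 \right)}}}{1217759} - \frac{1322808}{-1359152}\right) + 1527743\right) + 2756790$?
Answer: $\frac{2659281055378832449}{620669842638} \approx 4.2845 \cdot 10^{6}$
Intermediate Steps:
$H{\left(u,W \right)} = \frac{264}{29}$ ($H{\left(u,W \right)} = 6 + 2 \cdot \frac{1125}{725} = 6 + 2 \cdot 1125 \cdot \frac{1}{725} = 6 + 2 \cdot \frac{45}{29} = 6 + \frac{90}{29} = \frac{264}{29}$)
$\left(\left(\frac{507584 \frac{1}{H{\left(-1207,810 \right)}}}{1217759} - \frac{1322808}{-1359152}\right) + 1527743\right) + 2756790 = \left(\left(\frac{507584 \frac{1}{\frac{264}{29}}}{1217759} - \frac{1322808}{-1359152}\right) + 1527743\right) + 2756790 = \left(\left(507584 \cdot \frac{29}{264} \cdot \frac{1}{1217759} - - \frac{165351}{169894}\right) + 1527743\right) + 2756790 = \left(\left(\frac{167272}{3} \cdot \frac{1}{1217759} + \frac{165351}{169894}\right) + 1527743\right) + 2756790 = \left(\left(\frac{167272}{3653277} + \frac{165351}{169894}\right) + 1527743\right) + 2756790 = \left(\frac{632491514395}{620669842638} + 1527743\right) + 2756790 = \frac{948224639892820429}{620669842638} + 2756790 = \frac{2659281055378832449}{620669842638}$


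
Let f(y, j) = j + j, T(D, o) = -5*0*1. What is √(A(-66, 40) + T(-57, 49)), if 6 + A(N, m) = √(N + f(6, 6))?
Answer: √(-6 + 3*I*√6) ≈ 1.3204 + 2.7827*I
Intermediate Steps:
T(D, o) = 0 (T(D, o) = 0*1 = 0)
f(y, j) = 2*j
A(N, m) = -6 + √(12 + N) (A(N, m) = -6 + √(N + 2*6) = -6 + √(N + 12) = -6 + √(12 + N))
√(A(-66, 40) + T(-57, 49)) = √((-6 + √(12 - 66)) + 0) = √((-6 + √(-54)) + 0) = √((-6 + 3*I*√6) + 0) = √(-6 + 3*I*√6)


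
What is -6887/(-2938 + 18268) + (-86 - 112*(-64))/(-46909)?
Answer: -431629343/719114970 ≈ -0.60022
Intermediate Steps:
-6887/(-2938 + 18268) + (-86 - 112*(-64))/(-46909) = -6887/15330 + (-86 + 7168)*(-1/46909) = -6887*1/15330 + 7082*(-1/46909) = -6887/15330 - 7082/46909 = -431629343/719114970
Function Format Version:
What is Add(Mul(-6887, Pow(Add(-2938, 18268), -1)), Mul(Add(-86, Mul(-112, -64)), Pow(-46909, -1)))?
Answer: Rational(-431629343, 719114970) ≈ -0.60022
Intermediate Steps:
Add(Mul(-6887, Pow(Add(-2938, 18268), -1)), Mul(Add(-86, Mul(-112, -64)), Pow(-46909, -1))) = Add(Mul(-6887, Pow(15330, -1)), Mul(Add(-86, 7168), Rational(-1, 46909))) = Add(Mul(-6887, Rational(1, 15330)), Mul(7082, Rational(-1, 46909))) = Add(Rational(-6887, 15330), Rational(-7082, 46909)) = Rational(-431629343, 719114970)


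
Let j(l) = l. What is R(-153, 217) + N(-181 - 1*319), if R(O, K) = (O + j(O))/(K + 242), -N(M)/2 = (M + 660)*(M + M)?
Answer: 959998/3 ≈ 3.2000e+5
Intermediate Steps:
N(M) = -4*M*(660 + M) (N(M) = -2*(M + 660)*(M + M) = -2*(660 + M)*2*M = -4*M*(660 + M))
R(O, K) = 2*O/(242 + K) (R(O, K) = (O + O)/(K + 242) = (2*O)/(242 + K) = 2*O/(242 + K))
R(-153, 217) + N(-181 - 1*319) = 2*(-153)/(242 + 217) - 4*(-181 - 1*319)*(660 + (-181 - 1*319)) = 2*(-153)/459 - 4*(-181 - 319)*(660 + (-181 - 319)) = 2*(-153)*(1/459) - 4*(-500)*(660 - 500) = -⅔ - 4*(-500)*160 = -⅔ + 320000 = 959998/3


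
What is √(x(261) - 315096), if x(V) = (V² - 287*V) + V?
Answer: I*√321621 ≈ 567.12*I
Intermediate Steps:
x(V) = V² - 286*V
√(x(261) - 315096) = √(261*(-286 + 261) - 315096) = √(261*(-25) - 315096) = √(-6525 - 315096) = √(-321621) = I*√321621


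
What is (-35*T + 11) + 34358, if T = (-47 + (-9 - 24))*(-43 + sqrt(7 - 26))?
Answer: -86031 + 2800*I*sqrt(19) ≈ -86031.0 + 12205.0*I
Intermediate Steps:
T = 3440 - 80*I*sqrt(19) (T = (-47 - 33)*(-43 + sqrt(-19)) = -80*(-43 + I*sqrt(19)) = 3440 - 80*I*sqrt(19) ≈ 3440.0 - 348.71*I)
(-35*T + 11) + 34358 = (-35*(3440 - 80*I*sqrt(19)) + 11) + 34358 = ((-120400 + 2800*I*sqrt(19)) + 11) + 34358 = (-120389 + 2800*I*sqrt(19)) + 34358 = -86031 + 2800*I*sqrt(19)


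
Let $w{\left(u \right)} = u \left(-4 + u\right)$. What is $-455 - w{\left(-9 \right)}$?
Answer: $-572$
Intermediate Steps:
$-455 - w{\left(-9 \right)} = -455 - - 9 \left(-4 - 9\right) = -455 - \left(-9\right) \left(-13\right) = -455 - 117 = -572$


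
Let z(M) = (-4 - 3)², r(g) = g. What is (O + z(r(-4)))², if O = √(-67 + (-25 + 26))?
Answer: (49 + I*√66)² ≈ 2335.0 + 796.16*I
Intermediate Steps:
z(M) = 49 (z(M) = (-7)² = 49)
O = I*√66 (O = √(-67 + 1) = √(-66) = I*√66 ≈ 8.124*I)
(O + z(r(-4)))² = (I*√66 + 49)² = (49 + I*√66)²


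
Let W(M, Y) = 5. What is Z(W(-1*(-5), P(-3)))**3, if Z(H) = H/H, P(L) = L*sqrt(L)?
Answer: 1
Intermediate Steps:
P(L) = L**(3/2)
Z(H) = 1
Z(W(-1*(-5), P(-3)))**3 = 1**3 = 1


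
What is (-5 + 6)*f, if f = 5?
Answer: 5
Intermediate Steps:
(-5 + 6)*f = (-5 + 6)*5 = 1*5 = 5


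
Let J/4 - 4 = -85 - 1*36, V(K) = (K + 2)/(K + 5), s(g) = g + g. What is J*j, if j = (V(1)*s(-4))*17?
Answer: 31824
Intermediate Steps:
s(g) = 2*g
V(K) = (2 + K)/(5 + K)
j = -68 (j = (((2 + 1)/(5 + 1))*(2*(-4)))*17 = ((3/6)*(-8))*17 = (((⅙)*3)*(-8))*17 = ((½)*(-8))*17 = -4*17 = -68)
J = -468 (J = 16 + 4*(-85 - 1*36) = 16 + 4*(-85 - 36) = 16 + 4*(-121) = 16 - 484 = -468)
J*j = -468*(-68) = 31824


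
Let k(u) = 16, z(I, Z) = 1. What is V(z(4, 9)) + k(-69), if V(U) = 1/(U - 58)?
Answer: 911/57 ≈ 15.982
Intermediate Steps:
V(U) = 1/(-58 + U)
V(z(4, 9)) + k(-69) = 1/(-58 + 1) + 16 = 1/(-57) + 16 = -1/57 + 16 = 911/57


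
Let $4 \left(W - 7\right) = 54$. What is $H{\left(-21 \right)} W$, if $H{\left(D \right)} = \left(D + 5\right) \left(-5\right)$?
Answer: $1640$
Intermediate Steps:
$H{\left(D \right)} = -25 - 5 D$ ($H{\left(D \right)} = \left(5 + D\right) \left(-5\right) = -25 - 5 D$)
$W = \frac{41}{2}$ ($W = 7 + \frac{1}{4} \cdot 54 = 7 + \frac{27}{2} = \frac{41}{2} \approx 20.5$)
$H{\left(-21 \right)} W = \left(-25 - -105\right) \frac{41}{2} = \left(-25 + 105\right) \frac{41}{2} = 80 \cdot \frac{41}{2} = 1640$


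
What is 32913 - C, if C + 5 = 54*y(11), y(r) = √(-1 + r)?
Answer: 32918 - 54*√10 ≈ 32747.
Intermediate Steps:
C = -5 + 54*√10 (C = -5 + 54*√(-1 + 11) = -5 + 54*√10 ≈ 165.76)
32913 - C = 32913 - (-5 + 54*√10) = 32913 + (5 - 54*√10) = 32918 - 54*√10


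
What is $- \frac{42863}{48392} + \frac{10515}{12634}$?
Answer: $- \frac{16344631}{305692264} \approx -0.053468$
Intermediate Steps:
$- \frac{42863}{48392} + \frac{10515}{12634} = - \frac{16344631}{305692264}$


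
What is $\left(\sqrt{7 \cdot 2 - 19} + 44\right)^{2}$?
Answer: $\left(44 + i \sqrt{5}\right)^{2} \approx 1931.0 + 196.77 i$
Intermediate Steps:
$\left(\sqrt{7 \cdot 2 - 19} + 44\right)^{2} = \left(\sqrt{14 - 19} + 44\right)^{2} = \left(\sqrt{-5} + 44\right)^{2} = \left(i \sqrt{5} + 44\right)^{2} = \left(44 + i \sqrt{5}\right)^{2}$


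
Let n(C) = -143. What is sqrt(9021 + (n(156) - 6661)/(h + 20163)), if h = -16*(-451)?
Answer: sqrt(6762042284745)/27379 ≈ 94.978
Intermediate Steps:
h = 7216
sqrt(9021 + (n(156) - 6661)/(h + 20163)) = sqrt(9021 + (-143 - 6661)/(7216 + 20163)) = sqrt(9021 - 6804/27379) = sqrt(246979155/27379) = sqrt(6762042284745)/27379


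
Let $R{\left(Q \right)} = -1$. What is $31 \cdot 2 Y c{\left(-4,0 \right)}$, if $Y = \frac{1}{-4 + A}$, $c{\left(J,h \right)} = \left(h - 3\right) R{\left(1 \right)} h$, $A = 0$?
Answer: $0$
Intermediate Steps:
$c{\left(J,h \right)} = - h \left(-3 + h\right)$ ($c{\left(J,h \right)} = \left(h - 3\right) \left(- h\right) = \left(-3 + h\right) \left(- h\right) = - h \left(-3 + h\right)$)
$Y = - \frac{1}{4}$ ($Y = \frac{1}{-4 + 0} = \frac{1}{-4} = - \frac{1}{4} \approx -0.25$)
$31 \cdot 2 Y c{\left(-4,0 \right)} = 31 \cdot 2 \left(- \frac{1}{4}\right) 0 \left(3 - 0\right) = 31 \left(- \frac{1}{2}\right) 0 \left(3 + 0\right) = - \frac{31 \cdot 0 \cdot 3}{2} = \left(- \frac{31}{2}\right) 0 = 0$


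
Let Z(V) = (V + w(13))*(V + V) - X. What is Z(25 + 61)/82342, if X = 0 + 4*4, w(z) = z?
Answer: 8506/41171 ≈ 0.20660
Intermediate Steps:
X = 16 (X = 0 + 16 = 16)
Z(V) = -16 + 2*V*(13 + V) (Z(V) = (V + 13)*(V + V) - 1*16 = (13 + V)*(2*V) - 16 = 2*V*(13 + V) - 16 = -16 + 2*V*(13 + V))
Z(25 + 61)/82342 = (-16 + 2*(25 + 61)**2 + 26*(25 + 61))/82342 = (-16 + 2*86**2 + 26*86)*(1/82342) = (-16 + 2*7396 + 2236)*(1/82342) = (-16 + 14792 + 2236)*(1/82342) = 17012*(1/82342) = 8506/41171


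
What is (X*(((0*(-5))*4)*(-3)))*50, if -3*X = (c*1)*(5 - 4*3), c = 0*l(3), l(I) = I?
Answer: 0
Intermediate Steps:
c = 0 (c = 0*3 = 0)
X = 0 (X = -0*1*(5 - 4*3)/3 = -0*(5 - 12) = -0*(-7) = -1/3*0 = 0)
(X*(((0*(-5))*4)*(-3)))*50 = (0*(((0*(-5))*4)*(-3)))*50 = (0*((0*4)*(-3)))*50 = (0*(0*(-3)))*50 = (0*0)*50 = 0*50 = 0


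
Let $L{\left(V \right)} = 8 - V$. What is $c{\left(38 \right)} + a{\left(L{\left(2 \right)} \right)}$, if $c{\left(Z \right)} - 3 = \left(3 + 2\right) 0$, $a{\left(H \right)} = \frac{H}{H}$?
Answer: $4$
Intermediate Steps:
$a{\left(H \right)} = 1$
$c{\left(Z \right)} = 3$ ($c{\left(Z \right)} = 3 + \left(3 + 2\right) 0 = 3 + 5 \cdot 0 = 3 + 0 = 3$)
$c{\left(38 \right)} + a{\left(L{\left(2 \right)} \right)} = 3 + 1 = 4$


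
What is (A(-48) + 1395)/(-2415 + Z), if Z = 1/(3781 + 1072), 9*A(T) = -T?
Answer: -20387453/35159982 ≈ -0.57985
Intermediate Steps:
A(T) = -T/9 (A(T) = (-T)/9 = -T/9)
Z = 1/4853 ≈ 0.00020606
(A(-48) + 1395)/(-2415 + Z) = (-⅑*(-48) + 1395)/(-2415 + 1/4853) = (16/3 + 1395)/(-11719994/4853) = (4201/3)*(-4853/11719994) = -20387453/35159982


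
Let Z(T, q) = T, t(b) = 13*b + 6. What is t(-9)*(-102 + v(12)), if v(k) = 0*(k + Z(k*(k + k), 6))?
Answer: 11322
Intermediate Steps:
t(b) = 6 + 13*b
v(k) = 0 (v(k) = 0*(k + k*(k + k)) = 0*(k + k*(2*k)) = 0*(k + 2*k²) = 0)
t(-9)*(-102 + v(12)) = (6 + 13*(-9))*(-102 + 0) = (6 - 117)*(-102) = -111*(-102) = 11322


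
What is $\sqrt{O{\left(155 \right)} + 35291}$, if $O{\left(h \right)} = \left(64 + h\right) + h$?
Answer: $\sqrt{35665} \approx 188.85$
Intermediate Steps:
$O{\left(h \right)} = 64 + 2 h$
$\sqrt{O{\left(155 \right)} + 35291} = \sqrt{\left(64 + 2 \cdot 155\right) + 35291} = \sqrt{\left(64 + 310\right) + 35291} = \sqrt{374 + 35291} = \sqrt{35665}$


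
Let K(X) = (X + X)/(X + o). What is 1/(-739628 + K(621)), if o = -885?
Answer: -44/32543839 ≈ -1.3520e-6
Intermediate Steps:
K(X) = 2*X/(-885 + X) (K(X) = (X + X)/(X - 885) = (2*X)/(-885 + X) = 2*X/(-885 + X))
1/(-739628 + K(621)) = 1/(-739628 + 2*621/(-885 + 621)) = 1/(-739628 + 2*621/(-264)) = 1/(-739628 + 2*621*(-1/264)) = 1/(-739628 - 207/44) = 1/(-32543839/44) = -44/32543839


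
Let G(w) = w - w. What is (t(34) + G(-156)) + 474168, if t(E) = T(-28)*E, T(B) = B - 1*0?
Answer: 473216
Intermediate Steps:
T(B) = B (T(B) = B + 0 = B)
G(w) = 0
t(E) = -28*E
(t(34) + G(-156)) + 474168 = (-28*34 + 0) + 474168 = (-952 + 0) + 474168 = -952 + 474168 = 473216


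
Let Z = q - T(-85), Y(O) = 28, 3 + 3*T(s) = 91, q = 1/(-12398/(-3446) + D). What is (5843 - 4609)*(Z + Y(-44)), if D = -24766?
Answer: -70201291310/42665619 ≈ -1645.4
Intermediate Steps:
q = -1723/42665619 (q = 1/(-12398/(-3446) - 24766) = 1/(-12398*(-1/3446) - 24766) = 1/(6199/1723 - 24766) = 1/(-42665619/1723) = -1723/42665619 ≈ -4.0384e-5)
T(s) = 88/3 (T(s) = -1 + (1/3)*91 = -1 + 91/3 = 88/3)
Z = -1251526547/42665619 (Z = -1723/42665619 - 1*88/3 = -1723/42665619 - 88/3 = -1251526547/42665619 ≈ -29.333)
(5843 - 4609)*(Z + Y(-44)) = (5843 - 4609)*(-1251526547/42665619 + 28) = 1234*(-56889215/42665619) = -70201291310/42665619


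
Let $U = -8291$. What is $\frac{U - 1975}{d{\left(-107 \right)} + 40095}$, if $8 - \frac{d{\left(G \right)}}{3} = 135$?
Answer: $- \frac{1711}{6619} \approx -0.2585$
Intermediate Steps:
$d{\left(G \right)} = -381$ ($d{\left(G \right)} = 24 - 405 = -381$)
$\frac{U - 1975}{d{\left(-107 \right)} + 40095} = \frac{-8291 - 1975}{-381 + 40095} = - \frac{10266}{39714} = \left(-10266\right) \frac{1}{39714} = - \frac{1711}{6619}$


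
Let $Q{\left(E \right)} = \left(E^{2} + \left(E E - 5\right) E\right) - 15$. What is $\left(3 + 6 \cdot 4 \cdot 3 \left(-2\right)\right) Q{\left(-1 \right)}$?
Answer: $1410$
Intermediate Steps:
$Q{\left(E \right)} = -15 + E^{2} + E \left(-5 + E^{2}\right)$ ($Q{\left(E \right)} = \left(E^{2} + \left(E^{2} - 5\right) E\right) - 15 = \left(E^{2} + \left(-5 + E^{2}\right) E\right) - 15 = \left(E^{2} + E \left(-5 + E^{2}\right)\right) - 15 = -15 + E^{2} + E \left(-5 + E^{2}\right)$)
$\left(3 + 6 \cdot 4 \cdot 3 \left(-2\right)\right) Q{\left(-1 \right)} = \left(3 + 6 \cdot 4 \cdot 3 \left(-2\right)\right) \left(-15 + \left(-1\right)^{2} + \left(-1\right)^{3} - -5\right) = \left(3 + 24 \left(-6\right)\right) \left(-15 + 1 - 1 + 5\right) = \left(3 - 144\right) \left(-10\right) = \left(-141\right) \left(-10\right) = 1410$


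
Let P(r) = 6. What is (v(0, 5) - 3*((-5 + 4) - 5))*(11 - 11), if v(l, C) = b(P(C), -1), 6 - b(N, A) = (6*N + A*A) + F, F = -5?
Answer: 0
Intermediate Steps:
b(N, A) = 11 - A² - 6*N (b(N, A) = 6 - ((6*N + A*A) - 5) = 6 - ((6*N + A²) - 5) = 6 - ((A² + 6*N) - 5) = 6 - (-5 + A² + 6*N) = 6 + (5 - A² - 6*N) = 11 - A² - 6*N)
v(l, C) = -26 (v(l, C) = 11 - 1*(-1)² - 6*6 = 11 - 1*1 - 36 = 11 - 1 - 36 = -26)
(v(0, 5) - 3*((-5 + 4) - 5))*(11 - 11) = (-26 - 3*((-5 + 4) - 5))*(11 - 11) = (-26 - 3*(-1 - 5))*0 = (-26 - 3*(-6))*0 = (-26 + 18)*0 = -8*0 = 0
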